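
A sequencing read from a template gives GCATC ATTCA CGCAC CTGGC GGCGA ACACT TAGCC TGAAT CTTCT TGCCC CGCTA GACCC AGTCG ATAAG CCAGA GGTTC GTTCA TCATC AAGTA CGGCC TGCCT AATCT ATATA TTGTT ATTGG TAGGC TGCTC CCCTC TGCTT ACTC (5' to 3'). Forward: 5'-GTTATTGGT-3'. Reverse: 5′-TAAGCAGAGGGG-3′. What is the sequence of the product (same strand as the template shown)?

Forward primer GTTATTGGT is found on the top strand at positions 118–126.
Taking the reverse complement of TAAGCAGAGGGG gives CCCCTCTGCTTA, found at positions 135–146 on the template; the primer anneals here to the top strand with its 3' end pointing upstream.
The product is the template from position 118 through 146 (29 bp).

5'-GTTATTGGTAGGCTGCTCCCCTCTGCTTA-3'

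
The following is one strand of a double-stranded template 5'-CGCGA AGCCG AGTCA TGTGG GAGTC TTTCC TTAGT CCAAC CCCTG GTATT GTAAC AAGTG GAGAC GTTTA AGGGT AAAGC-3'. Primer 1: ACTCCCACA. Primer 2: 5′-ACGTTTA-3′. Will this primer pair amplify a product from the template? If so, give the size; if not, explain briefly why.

Primer 1 (ACTCCCACA) has reverse complement TGTGGGAGT, which matches the top strand at positions 16–24; primer 1 anneals to the top strand there with its 3' end pointing upstream toward position 16.
Primer 2 (ACGTTTA) matches the top strand directly at positions 64–70; it anneals to the bottom strand with its 3' end pointing downstream toward position 70.
The 3' ends diverge (primer 1 extends toward position 1, primer 2 toward position 80), so the primers never converge on a shared product.

No product — the primers' 3' ends point away from each other.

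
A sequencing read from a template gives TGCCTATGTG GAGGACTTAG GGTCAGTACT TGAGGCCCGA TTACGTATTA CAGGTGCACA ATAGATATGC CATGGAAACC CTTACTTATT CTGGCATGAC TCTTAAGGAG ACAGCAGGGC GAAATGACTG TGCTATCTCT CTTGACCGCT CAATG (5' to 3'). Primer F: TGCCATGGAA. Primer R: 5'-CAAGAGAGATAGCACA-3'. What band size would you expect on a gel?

Scanning the template, TGCCATGGAA occurs at positions 68–77; this primer anneals to the bottom strand there with its 3' end pointing downstream.
Taking the reverse complement of CAAGAGAGATAGCACA gives TGTGCTATCTCTCTTG, found at positions 129–144 on the template; the primer anneals here to the top strand with its 3' end pointing upstream.
The product runs from position 68 to position 144, so its length is 144 − 68 + 1 = 77 bp.

77 bp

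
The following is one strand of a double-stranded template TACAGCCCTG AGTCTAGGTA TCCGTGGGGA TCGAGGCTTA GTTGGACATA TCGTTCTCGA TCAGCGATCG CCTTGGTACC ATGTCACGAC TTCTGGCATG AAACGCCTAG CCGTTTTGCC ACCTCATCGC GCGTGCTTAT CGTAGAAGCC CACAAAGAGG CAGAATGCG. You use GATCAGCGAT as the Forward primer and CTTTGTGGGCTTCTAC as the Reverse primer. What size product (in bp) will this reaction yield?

Forward primer GATCAGCGAT is found on the top strand at positions 59–68.
Reverse complement of the reverse primer: GTAGAAGCCCACAAAG. This occurs on the top strand at positions 142–157.
The product runs from position 59 to position 157, so its length is 157 − 59 + 1 = 99 bp.

99 bp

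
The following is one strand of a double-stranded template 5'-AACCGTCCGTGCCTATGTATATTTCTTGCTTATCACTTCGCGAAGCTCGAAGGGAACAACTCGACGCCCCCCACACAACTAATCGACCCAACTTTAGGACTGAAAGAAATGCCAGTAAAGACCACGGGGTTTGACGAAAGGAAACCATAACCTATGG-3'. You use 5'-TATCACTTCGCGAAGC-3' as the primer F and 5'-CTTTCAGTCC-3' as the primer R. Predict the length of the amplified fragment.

76 bp

The forward primer matches the template at positions 31–46.
Taking the reverse complement of CTTTCAGTCC gives GGACTGAAAG, found at positions 97–106 on the template; the primer anneals here to the top strand with its 3' end pointing upstream.
The product runs from position 31 to position 106, so its length is 106 − 31 + 1 = 76 bp.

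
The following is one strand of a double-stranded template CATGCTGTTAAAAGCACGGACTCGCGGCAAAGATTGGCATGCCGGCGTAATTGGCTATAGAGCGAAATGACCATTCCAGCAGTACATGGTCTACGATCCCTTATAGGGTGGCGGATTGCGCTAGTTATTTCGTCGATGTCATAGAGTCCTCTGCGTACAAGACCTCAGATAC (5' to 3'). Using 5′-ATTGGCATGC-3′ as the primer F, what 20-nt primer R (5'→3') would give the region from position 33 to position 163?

The product's 3' end on the top strand is position 163.
The reverse primer anneals to the top strand over positions 144–163, i.e. to GAGTCCTCTGCGTACAAGAC.
Its sequence written 5'→3' is the reverse complement: GTCTTGTACGCAGAGGACTC.

5'-GTCTTGTACGCAGAGGACTC-3'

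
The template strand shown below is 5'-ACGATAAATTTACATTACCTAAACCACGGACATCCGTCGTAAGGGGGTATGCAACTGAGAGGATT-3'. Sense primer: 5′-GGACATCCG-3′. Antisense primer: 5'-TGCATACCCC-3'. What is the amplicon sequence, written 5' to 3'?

5'-GGACATCCGTCGTAAGGGGGTATGCA-3'

Scanning the template, GGACATCCG occurs at positions 28–36; this primer anneals to the bottom strand there with its 3' end pointing downstream.
The reverse primer's reverse complement is GGGGTATGCA, which matches the template at positions 44–53.
The product is the template from position 28 through 53 (26 bp).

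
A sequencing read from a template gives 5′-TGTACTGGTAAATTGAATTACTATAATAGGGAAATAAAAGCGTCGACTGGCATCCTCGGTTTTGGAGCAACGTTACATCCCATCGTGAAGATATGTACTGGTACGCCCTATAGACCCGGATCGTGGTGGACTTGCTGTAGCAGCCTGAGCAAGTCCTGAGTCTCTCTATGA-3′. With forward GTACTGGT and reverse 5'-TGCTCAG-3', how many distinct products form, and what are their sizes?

Two products: 150 bp, 57 bp

The forward primer GTACTGGT matches the top strand at positions 2–9, 95–102.
The reverse primer's reverse complement is CTGAGCA, matching at positions 145–151.
Each forward site pairs with the reverse site to give a product ending at position 151: sizes 150, 57 bp.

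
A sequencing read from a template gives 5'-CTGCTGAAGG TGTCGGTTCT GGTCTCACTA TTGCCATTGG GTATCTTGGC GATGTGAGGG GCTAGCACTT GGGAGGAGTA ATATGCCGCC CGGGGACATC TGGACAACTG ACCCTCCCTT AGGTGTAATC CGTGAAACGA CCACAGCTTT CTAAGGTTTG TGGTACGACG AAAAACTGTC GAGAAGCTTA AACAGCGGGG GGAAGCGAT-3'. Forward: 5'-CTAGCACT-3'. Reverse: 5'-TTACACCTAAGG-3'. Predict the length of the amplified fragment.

Forward primer CTAGCACT is found on the top strand at positions 62–69.
The reverse primer's reverse complement is CCTTAGGTGTAA, which matches the template at positions 117–128.
Amplicon spans positions 62–128: 67 bp.

67 bp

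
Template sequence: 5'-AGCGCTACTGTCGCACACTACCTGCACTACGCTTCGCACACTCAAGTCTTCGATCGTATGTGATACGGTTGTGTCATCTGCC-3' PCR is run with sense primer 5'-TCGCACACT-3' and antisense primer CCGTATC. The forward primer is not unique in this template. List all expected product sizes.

The forward primer TCGCACACT matches the top strand at positions 11–19, 34–42.
The reverse primer's reverse complement is GATACGG, matching at positions 62–68.
Each forward site pairs with the reverse site to give a product ending at position 68: sizes 58, 35 bp.

58 bp, 35 bp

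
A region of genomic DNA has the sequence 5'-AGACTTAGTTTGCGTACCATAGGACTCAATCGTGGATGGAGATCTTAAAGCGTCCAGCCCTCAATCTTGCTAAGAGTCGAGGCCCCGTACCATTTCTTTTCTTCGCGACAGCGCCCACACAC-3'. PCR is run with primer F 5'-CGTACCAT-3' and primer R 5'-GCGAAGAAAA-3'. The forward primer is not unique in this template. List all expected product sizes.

94 bp, 21 bp

The forward primer CGTACCAT matches the top strand at positions 13–20, 86–93.
The reverse primer's reverse complement is TTTTCTTCGC, matching at positions 97–106.
Each forward site pairs with the reverse site to give a product ending at position 106: sizes 94, 21 bp.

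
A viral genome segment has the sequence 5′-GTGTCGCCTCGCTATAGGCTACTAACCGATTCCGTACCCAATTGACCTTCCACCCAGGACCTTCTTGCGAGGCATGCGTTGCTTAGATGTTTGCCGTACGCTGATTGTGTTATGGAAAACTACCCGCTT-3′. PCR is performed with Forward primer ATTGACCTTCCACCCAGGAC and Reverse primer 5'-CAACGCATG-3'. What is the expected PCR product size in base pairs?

41 bp

Forward primer ATTGACCTTCCACCCAGGAC is found on the top strand at positions 41–60.
Reverse complement of the reverse primer: CATGCGTTG. This occurs on the top strand at positions 73–81.
The product runs from position 41 to position 81, so its length is 81 − 41 + 1 = 41 bp.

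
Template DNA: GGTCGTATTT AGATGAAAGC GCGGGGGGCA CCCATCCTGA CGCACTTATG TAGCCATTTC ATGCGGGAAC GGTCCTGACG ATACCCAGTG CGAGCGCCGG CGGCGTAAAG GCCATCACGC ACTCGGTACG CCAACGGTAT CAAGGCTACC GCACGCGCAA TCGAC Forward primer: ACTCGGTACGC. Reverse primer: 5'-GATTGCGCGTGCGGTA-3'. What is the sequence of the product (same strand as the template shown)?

5'-ACTCGGTACGCCAACGGTATCAAGGCTACCGCACGCGCAATC-3'

The forward primer matches the template at positions 121–131.
The reverse primer's reverse complement is TACCGCACGCGCAATC, which matches the template at positions 147–162.
The product is the template from position 121 through 162 (42 bp).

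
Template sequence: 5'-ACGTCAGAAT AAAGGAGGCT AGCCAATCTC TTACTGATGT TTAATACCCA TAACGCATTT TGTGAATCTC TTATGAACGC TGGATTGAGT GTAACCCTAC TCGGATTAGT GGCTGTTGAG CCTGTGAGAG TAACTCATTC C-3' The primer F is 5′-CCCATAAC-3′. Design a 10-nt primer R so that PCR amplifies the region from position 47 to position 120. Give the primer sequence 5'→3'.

The product's 3' end on the top strand is position 120.
The reverse primer anneals to the top strand over positions 111–120, i.e. to GGCTGTTGAG.
Its sequence written 5'→3' is the reverse complement: CTCAACAGCC.

5'-CTCAACAGCC-3'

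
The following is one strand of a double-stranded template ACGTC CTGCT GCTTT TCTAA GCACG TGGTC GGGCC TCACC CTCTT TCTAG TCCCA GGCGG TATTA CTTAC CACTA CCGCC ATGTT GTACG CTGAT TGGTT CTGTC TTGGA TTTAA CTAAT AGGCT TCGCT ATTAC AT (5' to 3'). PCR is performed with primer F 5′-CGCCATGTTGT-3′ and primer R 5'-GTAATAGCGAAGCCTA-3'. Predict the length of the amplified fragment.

Forward primer CGCCATGTTGT is found on the top strand at positions 77–87.
Taking the reverse complement of GTAATAGCGAAGCCTA gives TAGGCTTCGCTATTAC, found at positions 120–135 on the template; the primer anneals here to the top strand with its 3' end pointing upstream.
Product length = (reverse-primer end) − (forward-primer start) + 1 = 135 − 77 + 1 = 59 bp.

59 bp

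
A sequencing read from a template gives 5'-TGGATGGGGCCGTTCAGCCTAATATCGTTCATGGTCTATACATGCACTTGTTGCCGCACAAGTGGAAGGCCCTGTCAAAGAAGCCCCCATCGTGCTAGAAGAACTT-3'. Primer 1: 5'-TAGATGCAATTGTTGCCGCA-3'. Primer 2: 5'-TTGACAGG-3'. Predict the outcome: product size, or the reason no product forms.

Primer 1 (TAGATGCAATTGTTGCCGCA) does not match the top strand, and its reverse complement TGCGGCAACAATTGCATCTA does not match either.
With no annealing site for primer 1, no amplification occurs.

No product — primer 1 has no binding site in the template.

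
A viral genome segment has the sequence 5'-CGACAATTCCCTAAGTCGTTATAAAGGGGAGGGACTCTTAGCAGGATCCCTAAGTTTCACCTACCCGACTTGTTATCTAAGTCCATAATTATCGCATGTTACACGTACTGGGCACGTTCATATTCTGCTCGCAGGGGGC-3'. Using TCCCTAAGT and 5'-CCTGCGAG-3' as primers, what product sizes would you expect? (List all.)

128 bp, 89 bp

The forward primer TCCCTAAGT matches the top strand at positions 8–16, 47–55.
The reverse primer's reverse complement is CTCGCAGG, matching at positions 128–135.
Each forward site pairs with the reverse site to give a product ending at position 135: sizes 128, 89 bp.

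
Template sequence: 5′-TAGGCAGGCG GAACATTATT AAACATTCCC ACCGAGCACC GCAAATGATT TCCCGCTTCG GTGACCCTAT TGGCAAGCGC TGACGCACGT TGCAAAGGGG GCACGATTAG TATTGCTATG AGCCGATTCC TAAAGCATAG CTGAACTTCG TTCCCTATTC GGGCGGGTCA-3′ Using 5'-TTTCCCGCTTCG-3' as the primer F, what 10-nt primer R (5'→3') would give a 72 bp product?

The forward primer binds at positions 49–60, so a 72 bp product ends at position 49 + 72 − 1 = 120.
The reverse primer anneals to the top strand over positions 111–120, i.e. to TATTGCTATG.
Its sequence written 5'→3' is the reverse complement: CATAGCAATA.

5'-CATAGCAATA-3'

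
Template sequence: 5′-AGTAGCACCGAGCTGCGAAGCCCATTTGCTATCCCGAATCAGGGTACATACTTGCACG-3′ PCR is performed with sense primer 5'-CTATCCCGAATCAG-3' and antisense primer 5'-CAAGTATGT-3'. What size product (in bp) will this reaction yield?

26 bp

The forward primer matches the template at positions 29–42.
Reverse complement of the reverse primer: ACATACTTG. This occurs on the top strand at positions 46–54.
The product runs from position 29 to position 54, so its length is 54 − 29 + 1 = 26 bp.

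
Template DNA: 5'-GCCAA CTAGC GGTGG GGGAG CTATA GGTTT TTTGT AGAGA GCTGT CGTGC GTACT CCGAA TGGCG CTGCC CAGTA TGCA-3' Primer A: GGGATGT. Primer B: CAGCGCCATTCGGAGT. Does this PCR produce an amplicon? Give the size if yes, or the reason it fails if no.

No product — primer A has no binding site in the template.

Primer A (GGGATGT) does not match the top strand, and its reverse complement ACATCCC does not match either.
With no annealing site for primer A, no amplification occurs.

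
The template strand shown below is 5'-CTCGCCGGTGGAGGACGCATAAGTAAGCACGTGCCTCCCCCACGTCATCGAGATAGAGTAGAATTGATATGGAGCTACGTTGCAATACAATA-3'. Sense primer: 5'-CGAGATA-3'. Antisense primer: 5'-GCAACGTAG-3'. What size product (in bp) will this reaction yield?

The forward primer matches the template at positions 49–55.
The reverse primer's reverse complement is CTACGTTGC, which matches the template at positions 75–83.
Product length = (reverse-primer end) − (forward-primer start) + 1 = 83 − 49 + 1 = 35 bp.

35 bp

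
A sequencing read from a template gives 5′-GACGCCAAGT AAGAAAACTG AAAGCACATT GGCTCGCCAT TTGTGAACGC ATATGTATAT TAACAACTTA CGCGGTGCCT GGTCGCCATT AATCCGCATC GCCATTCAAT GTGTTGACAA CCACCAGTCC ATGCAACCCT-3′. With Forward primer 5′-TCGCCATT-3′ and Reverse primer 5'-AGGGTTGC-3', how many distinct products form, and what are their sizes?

The forward primer TCGCCATT matches the top strand at positions 34–41, 83–90, 99–106.
The reverse primer's reverse complement is GCAACCCT, matching at positions 133–140.
Each forward site pairs with the reverse site to give a product ending at position 140: sizes 107, 58, 42 bp.

Three products: 107 bp, 58 bp, 42 bp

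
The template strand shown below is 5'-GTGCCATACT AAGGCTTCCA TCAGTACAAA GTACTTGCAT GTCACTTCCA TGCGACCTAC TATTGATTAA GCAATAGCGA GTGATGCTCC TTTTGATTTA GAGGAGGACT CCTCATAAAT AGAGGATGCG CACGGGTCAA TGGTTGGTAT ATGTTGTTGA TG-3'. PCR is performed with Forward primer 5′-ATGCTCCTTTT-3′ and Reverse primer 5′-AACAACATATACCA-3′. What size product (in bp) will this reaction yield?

75 bp

Forward primer ATGCTCCTTTT is found on the top strand at positions 84–94.
Taking the reverse complement of AACAACATATACCA gives TGGTATATGTTGTT, found at positions 145–158 on the template; the primer anneals here to the top strand with its 3' end pointing upstream.
Product length = (reverse-primer end) − (forward-primer start) + 1 = 158 − 84 + 1 = 75 bp.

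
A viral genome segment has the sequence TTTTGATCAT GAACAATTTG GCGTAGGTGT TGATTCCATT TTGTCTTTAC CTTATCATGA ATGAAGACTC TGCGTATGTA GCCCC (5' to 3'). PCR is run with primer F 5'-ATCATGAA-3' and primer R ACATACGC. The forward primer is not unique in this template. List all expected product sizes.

74 bp, 26 bp

The forward primer ATCATGAA matches the top strand at positions 6–13, 54–61.
The reverse primer's reverse complement is GCGTATGT, matching at positions 72–79.
Each forward site pairs with the reverse site to give a product ending at position 79: sizes 74, 26 bp.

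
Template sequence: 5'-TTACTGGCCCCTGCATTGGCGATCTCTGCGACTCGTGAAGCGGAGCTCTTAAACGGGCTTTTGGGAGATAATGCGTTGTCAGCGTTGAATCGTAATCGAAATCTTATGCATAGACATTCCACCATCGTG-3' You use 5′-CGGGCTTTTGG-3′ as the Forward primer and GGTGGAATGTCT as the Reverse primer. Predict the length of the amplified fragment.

70 bp

Scanning the template, CGGGCTTTTGG occurs at positions 54–64; this primer anneals to the bottom strand there with its 3' end pointing downstream.
Taking the reverse complement of GGTGGAATGTCT gives AGACATTCCACC, found at positions 112–123 on the template; the primer anneals here to the top strand with its 3' end pointing upstream.
Amplicon spans positions 54–123: 70 bp.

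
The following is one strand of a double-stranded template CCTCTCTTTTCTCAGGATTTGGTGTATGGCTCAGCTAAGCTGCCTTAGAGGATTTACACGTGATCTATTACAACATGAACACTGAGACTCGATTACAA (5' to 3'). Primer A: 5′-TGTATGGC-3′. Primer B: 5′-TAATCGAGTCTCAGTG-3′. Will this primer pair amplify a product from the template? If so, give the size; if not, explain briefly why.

Yes — a 73 bp product.

Primer A (TGTATGGC) matches the top strand at positions 23–30; it acts as a forward primer.
Primer B's reverse complement is CACTGAGACTCGATTA, matching the top strand at positions 80–95; it acts as a reverse primer.
The 3' ends face each other across positions 23–95, giving a 73 bp product.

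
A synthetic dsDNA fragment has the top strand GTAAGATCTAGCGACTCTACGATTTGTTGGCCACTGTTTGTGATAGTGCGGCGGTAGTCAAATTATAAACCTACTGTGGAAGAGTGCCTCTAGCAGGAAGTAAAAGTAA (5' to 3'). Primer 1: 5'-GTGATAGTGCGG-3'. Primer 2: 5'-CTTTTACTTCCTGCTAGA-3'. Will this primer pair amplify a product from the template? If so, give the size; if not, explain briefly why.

Primer 1 (GTGATAGTGCGG) matches the top strand at positions 40–51; it acts as a forward primer.
Primer 2's reverse complement is TCTAGCAGGAAGTAAAAG, matching the top strand at positions 89–106; it acts as a reverse primer.
The 3' ends face each other across positions 40–106, giving a 67 bp product.

Yes — a 67 bp product.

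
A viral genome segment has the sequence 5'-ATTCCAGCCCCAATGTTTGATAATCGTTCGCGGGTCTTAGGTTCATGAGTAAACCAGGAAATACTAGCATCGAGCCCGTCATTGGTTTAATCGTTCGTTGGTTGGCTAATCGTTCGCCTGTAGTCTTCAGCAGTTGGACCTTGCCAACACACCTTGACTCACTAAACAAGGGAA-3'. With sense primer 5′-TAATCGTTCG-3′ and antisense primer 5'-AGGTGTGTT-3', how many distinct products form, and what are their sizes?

The forward primer TAATCGTTCG matches the top strand at positions 21–30, 88–97, 107–116.
The reverse primer's reverse complement is AACACACCT, matching at positions 146–154.
Each forward site pairs with the reverse site to give a product ending at position 154: sizes 134, 67, 48 bp.

Three products: 134 bp, 67 bp, 48 bp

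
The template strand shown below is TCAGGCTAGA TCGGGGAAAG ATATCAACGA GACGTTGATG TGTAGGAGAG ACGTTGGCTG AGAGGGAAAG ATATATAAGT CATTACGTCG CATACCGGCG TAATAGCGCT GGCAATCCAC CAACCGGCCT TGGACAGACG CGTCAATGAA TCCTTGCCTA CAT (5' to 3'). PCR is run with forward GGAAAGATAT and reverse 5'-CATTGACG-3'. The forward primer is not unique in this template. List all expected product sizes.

The forward primer GGAAAGATAT matches the top strand at positions 15–24, 65–74.
The reverse primer's reverse complement is CGTCAATG, matching at positions 141–148.
Each forward site pairs with the reverse site to give a product ending at position 148: sizes 134, 84 bp.

134 bp, 84 bp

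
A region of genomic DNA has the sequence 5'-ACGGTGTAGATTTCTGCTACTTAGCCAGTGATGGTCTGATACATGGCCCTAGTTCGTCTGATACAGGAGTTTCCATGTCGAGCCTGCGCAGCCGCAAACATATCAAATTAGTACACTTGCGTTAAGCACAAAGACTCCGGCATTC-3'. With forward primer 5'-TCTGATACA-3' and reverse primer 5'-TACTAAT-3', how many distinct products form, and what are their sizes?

The forward primer TCTGATACA matches the top strand at positions 35–43, 57–65.
The reverse primer's reverse complement is ATTAGTA, matching at positions 107–113.
Each forward site pairs with the reverse site to give a product ending at position 113: sizes 79, 57 bp.

Two products: 79 bp, 57 bp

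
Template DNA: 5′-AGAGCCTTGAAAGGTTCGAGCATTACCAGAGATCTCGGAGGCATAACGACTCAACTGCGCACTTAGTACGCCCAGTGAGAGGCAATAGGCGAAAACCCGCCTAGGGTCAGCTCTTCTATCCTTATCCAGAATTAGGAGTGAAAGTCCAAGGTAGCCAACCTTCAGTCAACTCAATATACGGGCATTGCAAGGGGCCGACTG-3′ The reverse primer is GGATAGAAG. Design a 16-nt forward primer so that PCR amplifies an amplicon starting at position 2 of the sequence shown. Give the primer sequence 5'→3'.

5'-GAGCCTTGAAAGGTTC-3'

The reverse primer's reverse complement CTTCTATCC matches the template at positions 113–121; the product starts at position 2.
The forward primer is identical to the top strand over positions 2–17: GAGCCTTGAAAGGTTC.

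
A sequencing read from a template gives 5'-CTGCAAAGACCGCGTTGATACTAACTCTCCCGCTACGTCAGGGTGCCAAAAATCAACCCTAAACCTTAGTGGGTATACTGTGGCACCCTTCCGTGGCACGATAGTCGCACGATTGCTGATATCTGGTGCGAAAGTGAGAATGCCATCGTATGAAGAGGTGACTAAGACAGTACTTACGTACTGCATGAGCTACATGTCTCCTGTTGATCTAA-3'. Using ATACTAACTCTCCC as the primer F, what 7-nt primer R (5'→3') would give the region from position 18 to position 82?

5'-CACAGTA-3'

The product's 3' end on the top strand is position 82.
The reverse primer anneals to the top strand over positions 76–82, i.e. to TACTGTG.
Its sequence written 5'→3' is the reverse complement: CACAGTA.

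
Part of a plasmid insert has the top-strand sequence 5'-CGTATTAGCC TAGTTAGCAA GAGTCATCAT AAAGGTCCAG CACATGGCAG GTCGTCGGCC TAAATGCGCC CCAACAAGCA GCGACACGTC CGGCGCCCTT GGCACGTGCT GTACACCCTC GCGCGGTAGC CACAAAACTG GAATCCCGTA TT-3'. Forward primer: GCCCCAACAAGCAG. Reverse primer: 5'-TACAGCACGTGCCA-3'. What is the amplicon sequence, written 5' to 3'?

5'-GCCCCAACAAGCAGCGACACGTCCGGCGCCCTTGGCACGTGCTGTA-3'

Forward primer GCCCCAACAAGCAG is found on the top strand at positions 68–81.
Taking the reverse complement of TACAGCACGTGCCA gives TGGCACGTGCTGTA, found at positions 100–113 on the template; the primer anneals here to the top strand with its 3' end pointing upstream.
The product is the template from position 68 through 113 (46 bp).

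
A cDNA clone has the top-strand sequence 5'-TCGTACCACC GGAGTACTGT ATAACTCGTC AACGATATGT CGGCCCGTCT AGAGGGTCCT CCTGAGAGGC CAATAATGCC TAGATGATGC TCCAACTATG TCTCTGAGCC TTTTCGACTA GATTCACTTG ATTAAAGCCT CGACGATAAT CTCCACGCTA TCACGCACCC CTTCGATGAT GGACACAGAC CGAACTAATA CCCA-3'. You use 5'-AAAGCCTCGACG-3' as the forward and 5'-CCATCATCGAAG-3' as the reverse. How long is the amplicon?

Scanning the template, AAAGCCTCGACG occurs at positions 134–145; this primer anneals to the bottom strand there with its 3' end pointing downstream.
Reverse complement of the reverse primer: CTTCGATGATGG. This occurs on the top strand at positions 171–182.
Amplicon spans positions 134–182: 49 bp.

49 bp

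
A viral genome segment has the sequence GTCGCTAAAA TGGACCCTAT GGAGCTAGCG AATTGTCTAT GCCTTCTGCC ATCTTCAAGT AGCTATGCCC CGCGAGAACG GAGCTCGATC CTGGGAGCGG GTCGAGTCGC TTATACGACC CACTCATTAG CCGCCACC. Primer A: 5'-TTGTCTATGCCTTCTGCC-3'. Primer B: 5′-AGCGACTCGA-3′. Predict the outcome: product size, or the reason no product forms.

Yes — a 79 bp product.

Primer A (TTGTCTATGCCTTCTGCC) matches the top strand at positions 33–50; it acts as a forward primer.
Primer B's reverse complement is TCGAGTCGCT, matching the top strand at positions 102–111; it acts as a reverse primer.
The 3' ends face each other across positions 33–111, giving a 79 bp product.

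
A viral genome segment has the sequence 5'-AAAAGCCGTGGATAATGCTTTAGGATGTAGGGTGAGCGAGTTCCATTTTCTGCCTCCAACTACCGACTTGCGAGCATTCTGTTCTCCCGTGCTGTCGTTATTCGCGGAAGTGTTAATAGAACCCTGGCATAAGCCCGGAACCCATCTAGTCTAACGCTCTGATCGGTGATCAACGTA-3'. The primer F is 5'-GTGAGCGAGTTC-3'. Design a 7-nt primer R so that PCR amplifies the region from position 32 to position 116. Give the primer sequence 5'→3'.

The product's 3' end on the top strand is position 116.
The reverse primer anneals to the top strand over positions 110–116, i.e. to GTGTTAA.
Its sequence written 5'→3' is the reverse complement: TTAACAC.

5'-TTAACAC-3'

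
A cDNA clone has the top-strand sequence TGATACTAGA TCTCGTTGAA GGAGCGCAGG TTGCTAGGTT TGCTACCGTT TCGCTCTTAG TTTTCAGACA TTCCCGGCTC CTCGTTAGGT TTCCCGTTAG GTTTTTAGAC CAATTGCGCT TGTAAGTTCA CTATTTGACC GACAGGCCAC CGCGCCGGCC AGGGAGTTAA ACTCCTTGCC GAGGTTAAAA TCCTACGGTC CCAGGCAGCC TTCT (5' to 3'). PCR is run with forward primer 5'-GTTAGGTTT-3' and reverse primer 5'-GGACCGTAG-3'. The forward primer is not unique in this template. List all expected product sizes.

118 bp, 106 bp

The forward primer GTTAGGTTT matches the top strand at positions 84–92, 96–104.
The reverse primer's reverse complement is CTACGGTCC, matching at positions 193–201.
Each forward site pairs with the reverse site to give a product ending at position 201: sizes 118, 106 bp.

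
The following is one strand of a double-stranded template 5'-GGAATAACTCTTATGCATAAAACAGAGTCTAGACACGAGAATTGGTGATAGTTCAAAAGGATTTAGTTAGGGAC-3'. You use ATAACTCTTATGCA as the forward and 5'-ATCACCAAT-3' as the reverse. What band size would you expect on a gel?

46 bp

Scanning the template, ATAACTCTTATGCA occurs at positions 4–17; this primer anneals to the bottom strand there with its 3' end pointing downstream.
Taking the reverse complement of ATCACCAAT gives ATTGGTGAT, found at positions 41–49 on the template; the primer anneals here to the top strand with its 3' end pointing upstream.
The product runs from position 4 to position 49, so its length is 49 − 4 + 1 = 46 bp.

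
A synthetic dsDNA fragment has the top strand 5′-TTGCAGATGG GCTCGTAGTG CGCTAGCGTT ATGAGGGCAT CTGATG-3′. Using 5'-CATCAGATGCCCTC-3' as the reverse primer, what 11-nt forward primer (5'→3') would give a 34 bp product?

5'-TCGTAGTGCGC-3'

The reverse primer's reverse complement GAGGGCATCTGATG matches the template at positions 33–46, so the product ends at position 46.
A 34 bp product then starts at position 46 − 34 + 1 = 13.
The forward primer is identical to the top strand there: TCGTAGTGCGC.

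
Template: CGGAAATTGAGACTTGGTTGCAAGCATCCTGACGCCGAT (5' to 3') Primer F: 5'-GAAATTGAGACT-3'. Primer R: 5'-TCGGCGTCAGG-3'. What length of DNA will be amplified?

The forward primer matches the template at positions 3–14.
Reverse complement of the reverse primer: CCTGACGCCGA. This occurs on the top strand at positions 28–38.
Product length = (reverse-primer end) − (forward-primer start) + 1 = 38 − 3 + 1 = 36 bp.

36 bp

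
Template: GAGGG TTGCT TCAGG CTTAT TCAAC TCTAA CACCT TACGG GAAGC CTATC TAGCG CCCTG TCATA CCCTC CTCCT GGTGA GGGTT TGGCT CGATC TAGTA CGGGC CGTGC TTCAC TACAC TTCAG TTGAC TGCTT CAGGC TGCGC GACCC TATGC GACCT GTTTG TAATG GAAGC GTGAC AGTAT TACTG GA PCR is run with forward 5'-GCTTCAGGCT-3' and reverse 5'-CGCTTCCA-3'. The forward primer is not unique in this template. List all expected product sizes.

The forward primer GCTTCAGGCT matches the top strand at positions 8–17, 132–141.
The reverse primer's reverse complement is TGGAAGCG, matching at positions 169–176.
Each forward site pairs with the reverse site to give a product ending at position 176: sizes 169, 45 bp.

169 bp, 45 bp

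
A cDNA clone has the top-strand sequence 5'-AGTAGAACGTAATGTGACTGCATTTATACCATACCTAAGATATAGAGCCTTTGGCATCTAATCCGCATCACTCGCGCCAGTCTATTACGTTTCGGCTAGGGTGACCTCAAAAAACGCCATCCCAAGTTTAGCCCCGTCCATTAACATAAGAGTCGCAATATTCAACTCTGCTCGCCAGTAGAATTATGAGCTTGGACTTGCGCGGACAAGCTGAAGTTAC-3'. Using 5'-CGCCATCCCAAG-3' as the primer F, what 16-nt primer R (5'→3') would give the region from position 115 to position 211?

5'-GCTTGTCCGCGCAAGT-3'

The product's 3' end on the top strand is position 211.
The reverse primer anneals to the top strand over positions 196–211, i.e. to ACTTGCGCGGACAAGC.
Its sequence written 5'→3' is the reverse complement: GCTTGTCCGCGCAAGT.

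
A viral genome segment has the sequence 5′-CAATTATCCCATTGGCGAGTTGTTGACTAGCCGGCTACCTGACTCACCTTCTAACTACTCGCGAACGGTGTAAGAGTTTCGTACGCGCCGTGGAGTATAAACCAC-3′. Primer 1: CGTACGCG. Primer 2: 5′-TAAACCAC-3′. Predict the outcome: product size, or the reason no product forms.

Primer 1 (CGTACGCG) matches the top strand at positions 80–87 (3' end points downstream).
Primer 2 (TAAACCAC) also matches the top strand directly, at positions 98–105 — its reverse complement GTGGTTTA is not present.
Both primers anneal to the bottom strand with 3' ends pointing the same way, so neither can prime synthesis back toward the other.

No product — both primers anneal to the same strand and extend in the same direction.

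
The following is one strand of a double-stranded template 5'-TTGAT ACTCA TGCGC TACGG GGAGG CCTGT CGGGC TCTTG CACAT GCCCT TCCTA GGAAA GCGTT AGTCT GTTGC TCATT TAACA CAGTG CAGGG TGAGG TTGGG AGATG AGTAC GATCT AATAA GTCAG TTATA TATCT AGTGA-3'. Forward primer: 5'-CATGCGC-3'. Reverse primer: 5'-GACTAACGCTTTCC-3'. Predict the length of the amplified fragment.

Forward primer CATGCGC is found on the top strand at positions 9–15.
Reverse complement of the reverse primer: GGAAAGCGTTAGTC. This occurs on the top strand at positions 56–69.
Product length = (reverse-primer end) − (forward-primer start) + 1 = 69 − 9 + 1 = 61 bp.

61 bp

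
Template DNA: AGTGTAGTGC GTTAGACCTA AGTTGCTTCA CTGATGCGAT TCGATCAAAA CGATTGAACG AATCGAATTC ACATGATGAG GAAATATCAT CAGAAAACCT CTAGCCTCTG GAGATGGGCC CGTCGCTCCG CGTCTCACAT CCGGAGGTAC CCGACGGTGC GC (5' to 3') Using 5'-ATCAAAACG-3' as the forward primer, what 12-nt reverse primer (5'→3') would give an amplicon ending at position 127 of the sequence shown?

The forward primer binds at positions 44–52; the product's 3' end on the top strand is position 127.
The reverse primer anneals to the top strand over positions 116–127, i.e. to GGGCCCGTCGCT.
Its sequence written 5'→3' is the reverse complement: AGCGACGGGCCC.

5'-AGCGACGGGCCC-3'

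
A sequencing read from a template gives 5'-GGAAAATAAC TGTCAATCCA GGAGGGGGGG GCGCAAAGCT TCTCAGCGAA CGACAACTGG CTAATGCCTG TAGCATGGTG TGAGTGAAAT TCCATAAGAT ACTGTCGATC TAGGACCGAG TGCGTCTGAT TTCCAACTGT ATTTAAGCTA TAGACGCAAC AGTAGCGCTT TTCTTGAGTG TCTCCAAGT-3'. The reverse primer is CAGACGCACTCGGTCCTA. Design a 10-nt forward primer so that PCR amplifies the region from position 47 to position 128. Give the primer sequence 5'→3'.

5'-CGAACGACAA-3'

The reverse primer's reverse complement TAGGACCGAGTGCGTCTG matches the template at positions 111–128; the product starts at position 47.
The forward primer is identical to the top strand over positions 47–56: CGAACGACAA.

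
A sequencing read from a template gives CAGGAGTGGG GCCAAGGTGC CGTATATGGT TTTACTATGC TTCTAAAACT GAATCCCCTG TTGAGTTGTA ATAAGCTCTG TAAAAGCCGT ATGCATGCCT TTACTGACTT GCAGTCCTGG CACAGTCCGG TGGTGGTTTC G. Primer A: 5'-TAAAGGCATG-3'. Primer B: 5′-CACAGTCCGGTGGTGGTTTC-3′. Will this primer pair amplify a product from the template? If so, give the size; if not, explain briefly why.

No product — the primers' 3' ends point away from each other.

Primer A (TAAAGGCATG) has reverse complement CATGCCTTTA, which matches the top strand at positions 94–103; primer A anneals to the top strand there with its 3' end pointing upstream toward position 94.
Primer B (CACAGTCCGGTGGTGGTTTC) matches the top strand directly at positions 121–140; it anneals to the bottom strand with its 3' end pointing downstream toward position 140.
The 3' ends diverge (primer A extends toward position 1, primer B toward position 141), so the primers never converge on a shared product.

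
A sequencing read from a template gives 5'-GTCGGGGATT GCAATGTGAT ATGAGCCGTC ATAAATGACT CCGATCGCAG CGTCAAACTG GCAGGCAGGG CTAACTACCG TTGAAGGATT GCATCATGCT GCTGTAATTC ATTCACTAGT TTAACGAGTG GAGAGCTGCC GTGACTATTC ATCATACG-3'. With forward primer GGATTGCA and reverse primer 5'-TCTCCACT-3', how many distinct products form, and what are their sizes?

The forward primer GGATTGCA matches the top strand at positions 6–13, 86–93.
The reverse primer's reverse complement is AGTGGAGA, matching at positions 127–134.
Each forward site pairs with the reverse site to give a product ending at position 134: sizes 129, 49 bp.

Two products: 129 bp, 49 bp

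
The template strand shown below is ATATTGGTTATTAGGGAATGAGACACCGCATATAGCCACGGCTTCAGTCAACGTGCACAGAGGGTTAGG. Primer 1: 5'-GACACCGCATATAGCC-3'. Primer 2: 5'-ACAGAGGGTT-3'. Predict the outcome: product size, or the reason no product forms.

No product — both primers anneal to the same strand and extend in the same direction.

Primer 1 (GACACCGCATATAGCC) matches the top strand at positions 22–37 (3' end points downstream).
Primer 2 (ACAGAGGGTT) also matches the top strand directly, at positions 57–66 — its reverse complement AACCCTCTGT is not present.
Both primers anneal to the bottom strand with 3' ends pointing the same way, so neither can prime synthesis back toward the other.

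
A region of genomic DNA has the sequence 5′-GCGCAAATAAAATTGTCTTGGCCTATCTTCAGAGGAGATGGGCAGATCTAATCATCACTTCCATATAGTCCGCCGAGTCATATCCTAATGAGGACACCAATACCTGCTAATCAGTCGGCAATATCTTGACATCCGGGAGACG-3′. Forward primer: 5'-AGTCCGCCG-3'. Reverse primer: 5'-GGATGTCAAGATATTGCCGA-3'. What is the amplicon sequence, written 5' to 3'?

The forward primer matches the template at positions 67–75.
Reverse complement of the reverse primer: TCGGCAATATCTTGACATCC. This occurs on the top strand at positions 115–134.
The product is the template from position 67 through 134 (68 bp).

5'-AGTCCGCCGAGTCATATCCTAATGAGGACACCAATACCTGCTAATCAGTCGGCAATATCTTGACATCC-3'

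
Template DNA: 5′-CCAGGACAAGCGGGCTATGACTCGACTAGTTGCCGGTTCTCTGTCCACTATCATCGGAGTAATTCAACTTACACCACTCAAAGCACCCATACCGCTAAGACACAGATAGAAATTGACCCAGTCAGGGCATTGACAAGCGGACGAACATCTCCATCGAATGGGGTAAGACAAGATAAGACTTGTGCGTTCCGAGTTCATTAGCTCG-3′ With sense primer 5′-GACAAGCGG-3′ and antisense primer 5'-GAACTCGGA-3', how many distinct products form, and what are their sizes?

Two products: 192 bp, 65 bp

The forward primer GACAAGCGG matches the top strand at positions 5–13, 132–140.
The reverse primer's reverse complement is TCCGAGTTC, matching at positions 188–196.
Each forward site pairs with the reverse site to give a product ending at position 196: sizes 192, 65 bp.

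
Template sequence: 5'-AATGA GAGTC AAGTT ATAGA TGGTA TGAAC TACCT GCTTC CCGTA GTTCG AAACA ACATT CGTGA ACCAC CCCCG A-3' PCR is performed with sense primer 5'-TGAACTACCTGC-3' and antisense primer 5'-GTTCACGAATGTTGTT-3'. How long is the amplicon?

Scanning the template, TGAACTACCTGC occurs at positions 26–37; this primer anneals to the bottom strand there with its 3' end pointing downstream.
Reverse complement of the reverse primer: AACAACATTCGTGAAC. This occurs on the top strand at positions 52–67.
Amplicon spans positions 26–67: 42 bp.

42 bp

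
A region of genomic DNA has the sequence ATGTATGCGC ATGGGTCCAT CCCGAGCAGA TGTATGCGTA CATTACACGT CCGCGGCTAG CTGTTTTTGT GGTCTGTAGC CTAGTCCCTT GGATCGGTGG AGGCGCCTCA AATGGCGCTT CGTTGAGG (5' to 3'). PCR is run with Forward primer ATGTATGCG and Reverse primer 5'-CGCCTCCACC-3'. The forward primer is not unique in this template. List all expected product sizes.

105 bp, 76 bp

The forward primer ATGTATGCG matches the top strand at positions 1–9, 30–38.
The reverse primer's reverse complement is GGTGGAGGCG, matching at positions 96–105.
Each forward site pairs with the reverse site to give a product ending at position 105: sizes 105, 76 bp.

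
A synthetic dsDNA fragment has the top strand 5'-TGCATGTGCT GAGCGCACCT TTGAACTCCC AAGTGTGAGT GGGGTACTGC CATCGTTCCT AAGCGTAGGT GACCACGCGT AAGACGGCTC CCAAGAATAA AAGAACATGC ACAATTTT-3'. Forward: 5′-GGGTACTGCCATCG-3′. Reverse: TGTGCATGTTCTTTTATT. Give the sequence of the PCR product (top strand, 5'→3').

Forward primer GGGTACTGCCATCG is found on the top strand at positions 42–55.
Taking the reverse complement of TGTGCATGTTCTTTTATT gives AATAAAAGAACATGCACA, found at positions 96–113 on the template; the primer anneals here to the top strand with its 3' end pointing upstream.
The product is the template from position 42 through 113 (72 bp).

5'-GGGTACTGCCATCGTTCCTAAGCGTAGGTGACCACGCGTAAGACGGCTCCCAAGAATAAAAGAACATGCACA-3'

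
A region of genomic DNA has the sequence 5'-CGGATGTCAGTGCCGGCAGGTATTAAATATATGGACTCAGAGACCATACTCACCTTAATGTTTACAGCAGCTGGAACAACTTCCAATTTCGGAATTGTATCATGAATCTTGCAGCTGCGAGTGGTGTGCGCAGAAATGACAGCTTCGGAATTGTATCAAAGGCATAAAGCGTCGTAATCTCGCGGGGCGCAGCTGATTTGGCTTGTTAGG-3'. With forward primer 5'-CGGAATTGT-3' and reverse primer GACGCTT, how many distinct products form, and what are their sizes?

The forward primer CGGAATTGT matches the top strand at positions 90–98, 146–154.
The reverse primer's reverse complement is AAGCGTC, matching at positions 167–173.
Each forward site pairs with the reverse site to give a product ending at position 173: sizes 84, 28 bp.

Two products: 84 bp, 28 bp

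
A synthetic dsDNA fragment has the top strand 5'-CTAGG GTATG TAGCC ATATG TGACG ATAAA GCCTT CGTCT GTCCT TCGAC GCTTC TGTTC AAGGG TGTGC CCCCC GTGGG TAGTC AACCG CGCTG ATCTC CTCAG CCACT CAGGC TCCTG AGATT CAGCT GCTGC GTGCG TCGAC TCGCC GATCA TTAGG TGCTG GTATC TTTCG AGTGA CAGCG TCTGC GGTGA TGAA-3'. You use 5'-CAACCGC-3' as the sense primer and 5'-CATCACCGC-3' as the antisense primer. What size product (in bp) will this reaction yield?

113 bp

The forward primer matches the template at positions 85–91.
The reverse primer's reverse complement is GCGGTGATG, which matches the template at positions 189–197.
The product runs from position 85 to position 197, so its length is 197 − 85 + 1 = 113 bp.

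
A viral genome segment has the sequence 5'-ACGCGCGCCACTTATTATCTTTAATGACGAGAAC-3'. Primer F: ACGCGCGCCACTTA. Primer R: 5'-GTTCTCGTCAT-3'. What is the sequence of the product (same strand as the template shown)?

The forward primer matches the template at positions 1–14.
Taking the reverse complement of GTTCTCGTCAT gives ATGACGAGAAC, found at positions 24–34 on the template; the primer anneals here to the top strand with its 3' end pointing upstream.
The product is the template from position 1 through 34 (34 bp).

5'-ACGCGCGCCACTTATTATCTTTAATGACGAGAAC-3'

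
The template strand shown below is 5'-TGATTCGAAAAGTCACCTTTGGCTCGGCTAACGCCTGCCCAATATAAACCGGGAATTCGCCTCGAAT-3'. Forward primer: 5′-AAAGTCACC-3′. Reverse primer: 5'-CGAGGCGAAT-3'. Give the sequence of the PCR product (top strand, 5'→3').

Scanning the template, AAAGTCACC occurs at positions 9–17; this primer anneals to the bottom strand there with its 3' end pointing downstream.
Taking the reverse complement of CGAGGCGAAT gives ATTCGCCTCG, found at positions 55–64 on the template; the primer anneals here to the top strand with its 3' end pointing upstream.
The product is the template from position 9 through 64 (56 bp).

5'-AAAGTCACCTTTGGCTCGGCTAACGCCTGCCCAATATAAACCGGGAATTCGCCTCG-3'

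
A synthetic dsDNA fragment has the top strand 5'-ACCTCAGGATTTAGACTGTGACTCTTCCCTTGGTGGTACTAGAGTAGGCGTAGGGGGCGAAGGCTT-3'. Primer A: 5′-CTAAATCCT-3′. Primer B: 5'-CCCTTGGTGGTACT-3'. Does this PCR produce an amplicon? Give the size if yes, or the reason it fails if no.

No product — the primers' 3' ends point away from each other.

Primer A (CTAAATCCT) has reverse complement AGGATTTAG, which matches the top strand at positions 6–14; primer A anneals to the top strand there with its 3' end pointing upstream toward position 6.
Primer B (CCCTTGGTGGTACT) matches the top strand directly at positions 27–40; it anneals to the bottom strand with its 3' end pointing downstream toward position 40.
The 3' ends diverge (primer A extends toward position 1, primer B toward position 66), so the primers never converge on a shared product.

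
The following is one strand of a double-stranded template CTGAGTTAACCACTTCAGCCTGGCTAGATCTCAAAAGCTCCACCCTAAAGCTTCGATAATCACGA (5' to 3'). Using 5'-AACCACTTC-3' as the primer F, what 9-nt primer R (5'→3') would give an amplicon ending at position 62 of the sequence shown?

5'-TGATTATCG-3'

The forward primer binds at positions 8–16; the product's 3' end on the top strand is position 62.
The reverse primer anneals to the top strand over positions 54–62, i.e. to CGATAATCA.
Its sequence written 5'→3' is the reverse complement: TGATTATCG.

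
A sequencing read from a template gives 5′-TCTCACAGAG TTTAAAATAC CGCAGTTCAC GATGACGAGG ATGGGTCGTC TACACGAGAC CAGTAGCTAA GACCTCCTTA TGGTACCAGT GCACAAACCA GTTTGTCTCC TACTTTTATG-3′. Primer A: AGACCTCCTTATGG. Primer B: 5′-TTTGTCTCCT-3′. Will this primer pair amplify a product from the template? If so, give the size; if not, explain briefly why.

No product — both primers anneal to the same strand and extend in the same direction.

Primer A (AGACCTCCTTATGG) matches the top strand at positions 70–83 (3' end points downstream).
Primer B (TTTGTCTCCT) also matches the top strand directly, at positions 102–111 — its reverse complement AGGAGACAAA is not present.
Both primers anneal to the bottom strand with 3' ends pointing the same way, so neither can prime synthesis back toward the other.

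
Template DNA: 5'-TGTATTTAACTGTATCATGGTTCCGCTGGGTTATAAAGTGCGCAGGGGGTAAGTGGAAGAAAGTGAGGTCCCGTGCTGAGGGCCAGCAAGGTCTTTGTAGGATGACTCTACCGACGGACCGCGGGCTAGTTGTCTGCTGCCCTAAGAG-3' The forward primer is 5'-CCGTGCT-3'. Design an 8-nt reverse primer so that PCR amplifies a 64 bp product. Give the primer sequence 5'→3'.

The forward primer binds at positions 71–77, so a 64 bp product ends at position 71 + 64 − 1 = 134.
The reverse primer anneals to the top strand over positions 127–134, i.e. to TAGTTGTC.
Its sequence written 5'→3' is the reverse complement: GACAACTA.

5'-GACAACTA-3'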